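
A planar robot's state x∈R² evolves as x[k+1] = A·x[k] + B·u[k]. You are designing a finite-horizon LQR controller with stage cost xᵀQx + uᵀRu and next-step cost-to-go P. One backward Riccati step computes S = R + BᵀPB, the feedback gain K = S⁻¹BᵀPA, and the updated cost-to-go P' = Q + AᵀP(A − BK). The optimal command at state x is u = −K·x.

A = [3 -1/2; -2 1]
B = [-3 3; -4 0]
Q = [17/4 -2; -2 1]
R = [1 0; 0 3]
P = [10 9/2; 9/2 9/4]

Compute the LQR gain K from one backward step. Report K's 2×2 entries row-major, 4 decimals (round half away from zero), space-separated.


-0.1206 -0.0684 0.4906 -0.1220

BᵀP = [-48.0000 -22.5000; 30.0000 13.5000]
S = R + BᵀPB = [1 0; 0 3] + [234.0000 -144.0000; -144.0000 90.0000] = [235.0000 -144.0000; -144.0000 93.0000]
BᵀPA = [-99.0000 1.5000; 63.0000 -1.5000]
K = S⁻¹·BᵀPA = [-0.1206 -0.0684; 0.4906 -0.1220]
A−BK = [1.1662 -0.3391; -2.4826 0.7265]
AᵀP(A−BK) = [2.1475 -0.5831; -0.5831 0.1696]
P' = Q + AᵀP(A−BK) = [6.3975 -2.5831; -2.5831 1.1696]
tr(P') = 7.5670


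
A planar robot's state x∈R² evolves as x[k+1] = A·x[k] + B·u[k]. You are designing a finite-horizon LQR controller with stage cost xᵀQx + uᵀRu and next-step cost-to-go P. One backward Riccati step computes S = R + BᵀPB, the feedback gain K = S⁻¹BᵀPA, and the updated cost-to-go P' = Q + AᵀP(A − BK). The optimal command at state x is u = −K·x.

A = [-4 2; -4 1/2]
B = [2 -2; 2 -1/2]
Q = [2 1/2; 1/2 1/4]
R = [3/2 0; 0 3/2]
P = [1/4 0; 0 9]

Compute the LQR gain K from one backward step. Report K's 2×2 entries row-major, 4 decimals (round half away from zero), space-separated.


BᵀP = [0.5000 18.0000; -0.5000 -4.5000]
S = R + BᵀPB = [3/2 0; 0 3/2] + [37.0000 -10.0000; -10.0000 3.2500] = [38.5000 -10.0000; -10.0000 4.7500]
BᵀPA = [-74.0000 10.0000; 20.0000 -3.2500]
K = S⁻¹·BᵀPA = [-1.8281 0.1810; 0.3620 -0.3032]
A−BK = [0.3801 1.0317; -0.1629 -0.0136]
AᵀP(A−BK) = [5.4842 -0.5430; -0.5430 0.4548]
P' = Q + AᵀP(A−BK) = [7.4842 -0.0430; -0.0430 0.7048]
tr(P') = 8.1889

-1.8281 0.1810 0.3620 -0.3032


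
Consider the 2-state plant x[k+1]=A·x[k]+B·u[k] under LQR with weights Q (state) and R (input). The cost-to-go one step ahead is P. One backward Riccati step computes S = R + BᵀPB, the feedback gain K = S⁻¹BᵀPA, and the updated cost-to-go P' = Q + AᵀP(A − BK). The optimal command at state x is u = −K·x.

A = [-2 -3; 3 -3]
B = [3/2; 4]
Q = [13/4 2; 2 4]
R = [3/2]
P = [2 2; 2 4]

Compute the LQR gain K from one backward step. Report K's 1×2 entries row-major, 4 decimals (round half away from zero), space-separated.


0.3723 -0.9574

BᵀP = [11.0000 19.0000]
S = R + BᵀPB = [3/2] + [92.5000] = [94.0000]
BᵀPA = [35.0000 -90.0000]
K = S⁻¹·BᵀPA = [0.3723 -0.9574]
A−BK = [-2.5585 -1.5638; 1.5106 0.8298]
AᵀP(A−BK) = [6.9681 3.5106; 3.5106 3.8298]
P' = Q + AᵀP(A−BK) = [10.2181 5.5106; 5.5106 7.8298]
tr(P') = 18.0479


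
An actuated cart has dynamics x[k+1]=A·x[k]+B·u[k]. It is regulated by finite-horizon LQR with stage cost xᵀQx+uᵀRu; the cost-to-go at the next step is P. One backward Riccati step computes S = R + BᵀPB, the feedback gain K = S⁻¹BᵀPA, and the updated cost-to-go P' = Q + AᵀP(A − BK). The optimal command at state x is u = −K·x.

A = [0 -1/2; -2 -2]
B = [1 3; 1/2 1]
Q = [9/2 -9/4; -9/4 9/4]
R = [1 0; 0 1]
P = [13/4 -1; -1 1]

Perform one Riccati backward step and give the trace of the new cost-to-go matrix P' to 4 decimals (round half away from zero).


12.8168

BᵀP = [2.7500 -0.5000; 8.7500 -2.0000]
S = R + BᵀPB = [1 0; 0 1] + [2.5000 7.7500; 7.7500 24.2500] = [3.5000 7.7500; 7.7500 25.2500]
BᵀPA = [1.0000 -0.3750; 4.0000 -0.3750]
K = S⁻¹·BᵀPA = [-0.2031 -0.2318; 0.2208 0.0563]
A−BK = [-0.4592 -0.4371; -2.1192 -1.9404]
AᵀP(A−BK) = [3.3201 3.0066; 3.0066 2.7467]
P' = Q + AᵀP(A−BK) = [7.8201 0.7566; 0.7566 4.9967]
tr(P') = 12.8168


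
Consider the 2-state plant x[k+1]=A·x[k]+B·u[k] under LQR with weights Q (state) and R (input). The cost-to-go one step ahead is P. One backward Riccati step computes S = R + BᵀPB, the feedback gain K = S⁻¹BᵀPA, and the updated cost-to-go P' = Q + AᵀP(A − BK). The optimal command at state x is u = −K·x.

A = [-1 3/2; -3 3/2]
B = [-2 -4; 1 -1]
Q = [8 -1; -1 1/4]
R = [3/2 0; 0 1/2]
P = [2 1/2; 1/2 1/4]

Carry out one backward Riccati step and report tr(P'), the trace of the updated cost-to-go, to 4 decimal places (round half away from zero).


BᵀP = [-3.5000 -0.7500; -8.5000 -2.2500]
S = R + BᵀPB = [3/2 0; 0 1/2] + [6.2500 14.7500; 14.7500 36.2500] = [7.7500 14.7500; 14.7500 36.7500]
BᵀPA = [5.7500 -6.3750; 15.2500 -16.1250]
K = S⁻¹·BᵀPA = [-0.2026 0.0530; 0.4963 -0.4600]
A−BK = [0.5799 -0.2342; -2.3011 0.9870]
AᵀP(A−BK) = [0.8467 -0.4140; -0.4140 0.2321]
P' = Q + AᵀP(A−BK) = [8.8467 -1.4140; -1.4140 0.4821]
tr(P') = 9.3288

9.3288


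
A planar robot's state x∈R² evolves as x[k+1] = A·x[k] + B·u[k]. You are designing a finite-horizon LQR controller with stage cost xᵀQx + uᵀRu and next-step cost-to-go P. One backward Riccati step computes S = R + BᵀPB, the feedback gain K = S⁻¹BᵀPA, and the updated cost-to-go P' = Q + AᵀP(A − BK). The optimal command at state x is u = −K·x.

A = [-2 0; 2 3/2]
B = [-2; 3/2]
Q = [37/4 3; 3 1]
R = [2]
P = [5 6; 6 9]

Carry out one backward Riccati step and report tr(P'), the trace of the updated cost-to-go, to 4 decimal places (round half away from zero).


BᵀP = [-1.0000 1.5000]
S = R + BᵀPB = [2] + [4.2500] = [6.2500]
BᵀPA = [5.0000 2.2500]
K = S⁻¹·BᵀPA = [0.8000 0.3600]
A−BK = [-0.4000 0.7200; 0.8000 0.9600]
AᵀP(A−BK) = [4.0000 7.2000; 7.2000 19.4400]
P' = Q + AᵀP(A−BK) = [13.2500 10.2000; 10.2000 20.4400]
tr(P') = 33.6900

33.6900


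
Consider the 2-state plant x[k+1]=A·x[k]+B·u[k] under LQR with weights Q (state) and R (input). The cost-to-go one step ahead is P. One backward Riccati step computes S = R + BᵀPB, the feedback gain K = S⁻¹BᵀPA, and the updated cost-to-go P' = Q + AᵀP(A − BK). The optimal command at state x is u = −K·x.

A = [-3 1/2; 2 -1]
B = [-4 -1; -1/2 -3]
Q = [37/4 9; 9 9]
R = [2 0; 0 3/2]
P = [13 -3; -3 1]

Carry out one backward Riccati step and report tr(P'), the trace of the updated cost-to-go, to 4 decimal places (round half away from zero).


BᵀP = [-50.5000 11.5000; -4.0000 0.0000]
S = R + BᵀPB = [2 0; 0 3/2] + [196.2500 16.0000; 16.0000 4.0000] = [198.2500 16.0000; 16.0000 5.5000]
BᵀPA = [174.5000 -36.7500; 12.0000 -2.0000]
K = S⁻¹·BᵀPA = [0.9201 -0.2039; -0.4950 0.2295]
A−BK = [0.1856 -0.0861; 0.9751 -0.4134]
AᵀP(A−BK) = [2.3736 -0.6745; -0.6745 0.2159]
P' = Q + AᵀP(A−BK) = [11.6236 8.3255; 8.3255 9.2159]
tr(P') = 20.8395

20.8395


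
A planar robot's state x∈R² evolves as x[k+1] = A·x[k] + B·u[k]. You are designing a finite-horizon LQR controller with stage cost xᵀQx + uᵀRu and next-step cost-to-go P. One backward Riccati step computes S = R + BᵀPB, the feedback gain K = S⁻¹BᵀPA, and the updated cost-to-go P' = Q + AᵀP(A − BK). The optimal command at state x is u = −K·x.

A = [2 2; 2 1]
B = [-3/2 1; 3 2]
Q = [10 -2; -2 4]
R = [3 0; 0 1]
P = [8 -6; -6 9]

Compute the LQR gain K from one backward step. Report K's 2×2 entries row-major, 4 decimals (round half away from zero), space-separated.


BᵀP = [-30.0000 36.0000; -4.0000 12.0000]
S = R + BᵀPB = [3 0; 0 1] + [153.0000 42.0000; 42.0000 20.0000] = [156.0000 42.0000; 42.0000 21.0000]
BᵀPA = [12.0000 -24.0000; 16.0000 4.0000]
K = S⁻¹·BᵀPA = [-0.2778 -0.4444; 1.3175 1.0794]
A−BK = [0.2659 0.2540; 0.1984 0.1746]
AᵀP(A−BK) = [2.2540 2.0635; 2.0635 2.0159]
P' = Q + AᵀP(A−BK) = [12.2540 0.0635; 0.0635 6.0159]
tr(P') = 18.2698

-0.2778 -0.4444 1.3175 1.0794


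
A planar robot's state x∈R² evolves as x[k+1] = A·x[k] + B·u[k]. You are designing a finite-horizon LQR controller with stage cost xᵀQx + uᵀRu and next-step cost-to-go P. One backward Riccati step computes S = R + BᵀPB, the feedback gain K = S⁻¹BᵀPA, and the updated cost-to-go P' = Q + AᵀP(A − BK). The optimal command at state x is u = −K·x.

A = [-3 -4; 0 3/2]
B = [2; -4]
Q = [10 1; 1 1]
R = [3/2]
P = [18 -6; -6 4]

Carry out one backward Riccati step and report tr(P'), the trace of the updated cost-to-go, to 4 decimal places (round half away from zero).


62.6681

BᵀP = [60.0000 -28.0000]
S = R + BᵀPB = [3/2] + [232.0000] = [233.5000]
BᵀPA = [-180.0000 -282.0000]
K = S⁻¹·BᵀPA = [-0.7709 -1.2077]
A−BK = [-1.4582 -1.5846; -3.0835 -3.3308]
AᵀP(A−BK) = [23.2420 25.6124; 25.6124 28.4261]
P' = Q + AᵀP(A−BK) = [33.2420 26.6124; 26.6124 29.4261]
tr(P') = 62.6681


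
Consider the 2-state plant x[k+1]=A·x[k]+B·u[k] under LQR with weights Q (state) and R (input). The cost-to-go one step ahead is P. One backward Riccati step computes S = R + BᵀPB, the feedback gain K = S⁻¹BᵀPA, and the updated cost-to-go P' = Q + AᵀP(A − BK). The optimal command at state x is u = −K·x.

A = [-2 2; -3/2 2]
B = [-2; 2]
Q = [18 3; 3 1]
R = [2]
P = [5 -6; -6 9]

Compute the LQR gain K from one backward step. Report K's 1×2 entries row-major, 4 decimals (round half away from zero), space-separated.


-0.0094 0.1509

BᵀP = [-22.0000 30.0000]
S = R + BᵀPB = [2] + [104.0000] = [106.0000]
BᵀPA = [-1.0000 16.0000]
K = S⁻¹·BᵀPA = [-0.0094 0.1509]
A−BK = [-2.0189 2.3019; -1.4811 1.6981]
AᵀP(A−BK) = [4.2406 -4.8491; -4.8491 5.5849]
P' = Q + AᵀP(A−BK) = [22.2406 -1.8491; -1.8491 6.5849]
tr(P') = 28.8255


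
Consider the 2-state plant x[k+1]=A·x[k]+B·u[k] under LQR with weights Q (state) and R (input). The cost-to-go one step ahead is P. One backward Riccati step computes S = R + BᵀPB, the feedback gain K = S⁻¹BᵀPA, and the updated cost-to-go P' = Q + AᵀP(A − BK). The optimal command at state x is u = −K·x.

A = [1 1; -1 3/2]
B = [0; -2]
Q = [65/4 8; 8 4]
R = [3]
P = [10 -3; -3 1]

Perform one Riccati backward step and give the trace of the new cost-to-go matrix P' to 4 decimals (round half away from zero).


BᵀP = [6.0000 -2.0000]
S = R + BᵀPB = [3] + [4.0000] = [7.0000]
BᵀPA = [8.0000 3.0000]
K = S⁻¹·BᵀPA = [1.1429 0.4286]
A−BK = [1.0000 1.0000; 1.2857 2.3571]
AᵀP(A−BK) = [7.8571 3.5714; 3.5714 1.9643]
P' = Q + AᵀP(A−BK) = [24.1071 11.5714; 11.5714 5.9643]
tr(P') = 30.0714

30.0714


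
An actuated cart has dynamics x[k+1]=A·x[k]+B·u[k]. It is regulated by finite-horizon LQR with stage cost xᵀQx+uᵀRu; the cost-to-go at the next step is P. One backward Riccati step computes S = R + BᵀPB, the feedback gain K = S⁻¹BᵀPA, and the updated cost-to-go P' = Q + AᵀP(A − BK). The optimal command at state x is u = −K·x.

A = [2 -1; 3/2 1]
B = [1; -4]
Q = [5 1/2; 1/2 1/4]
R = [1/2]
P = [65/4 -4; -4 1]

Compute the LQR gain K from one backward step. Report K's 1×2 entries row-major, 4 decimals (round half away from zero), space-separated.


0.8108 -0.6216

BᵀP = [32.2500 -8.0000]
S = R + BᵀPB = [1/2] + [64.2500] = [64.7500]
BᵀPA = [52.5000 -40.2500]
K = S⁻¹·BᵀPA = [0.8108 -0.6216]
A−BK = [1.1892 -0.3784; 4.7432 -1.4865]
AᵀP(A−BK) = [0.6824 -0.3649; -0.3649 0.2297]
P' = Q + AᵀP(A−BK) = [5.6824 0.1351; 0.1351 0.4797]
tr(P') = 6.1622


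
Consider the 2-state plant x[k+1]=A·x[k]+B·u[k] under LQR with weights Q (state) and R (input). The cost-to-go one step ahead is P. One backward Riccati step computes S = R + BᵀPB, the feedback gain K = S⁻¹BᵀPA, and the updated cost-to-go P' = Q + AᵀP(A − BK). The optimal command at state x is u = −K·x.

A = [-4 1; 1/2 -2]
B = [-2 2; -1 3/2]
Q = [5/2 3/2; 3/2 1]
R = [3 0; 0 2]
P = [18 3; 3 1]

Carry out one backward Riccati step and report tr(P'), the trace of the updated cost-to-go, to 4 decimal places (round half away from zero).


BᵀP = [-39.0000 -7.0000; 40.5000 7.5000]
S = R + BᵀPB = [3 0; 0 2] + [85.0000 -88.5000; -88.5000 92.2500] = [88.0000 -88.5000; -88.5000 94.2500]
BᵀPA = [152.5000 -25.0000; -158.2500 25.5000]
K = S⁻¹·BᵀPA = [0.7970 -0.2155; -0.9307 0.0682]
A−BK = [-0.5447 0.4326; 2.6930 -2.3178]
AᵀP(A−BK) = [7.4293 -3.8430; -3.8430 2.8733]
P' = Q + AᵀP(A−BK) = [9.9293 -2.3430; -2.3430 3.8733]
tr(P') = 13.8027

13.8027


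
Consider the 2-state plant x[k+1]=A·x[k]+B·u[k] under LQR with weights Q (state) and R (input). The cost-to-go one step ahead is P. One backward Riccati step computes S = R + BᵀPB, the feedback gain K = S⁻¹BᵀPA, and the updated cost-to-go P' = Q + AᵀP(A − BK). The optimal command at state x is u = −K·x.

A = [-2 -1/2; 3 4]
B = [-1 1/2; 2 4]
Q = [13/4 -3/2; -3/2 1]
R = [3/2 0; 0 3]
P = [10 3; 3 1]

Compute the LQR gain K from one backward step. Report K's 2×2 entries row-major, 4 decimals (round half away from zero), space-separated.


0.7692 0.1723 -0.3846 0.4338

BᵀP = [-4.0000 -1.0000; 17.0000 5.5000]
S = R + BᵀPB = [3/2 0; 0 3] + [2.0000 -6.0000; -6.0000 30.5000] = [3.5000 -6.0000; -6.0000 33.5000]
BᵀPA = [5.0000 -2.0000; -17.5000 13.5000]
K = S⁻¹·BᵀPA = [0.7692 0.1723; -0.3846 0.4338]
A−BK = [-1.0385 -0.5446; 3.0000 1.9200]
AᵀP(A−BK) = [2.4231 0.2308; 0.2308 0.9877]
P' = Q + AᵀP(A−BK) = [5.6731 -1.2692; -1.2692 1.9877]
tr(P') = 7.6608


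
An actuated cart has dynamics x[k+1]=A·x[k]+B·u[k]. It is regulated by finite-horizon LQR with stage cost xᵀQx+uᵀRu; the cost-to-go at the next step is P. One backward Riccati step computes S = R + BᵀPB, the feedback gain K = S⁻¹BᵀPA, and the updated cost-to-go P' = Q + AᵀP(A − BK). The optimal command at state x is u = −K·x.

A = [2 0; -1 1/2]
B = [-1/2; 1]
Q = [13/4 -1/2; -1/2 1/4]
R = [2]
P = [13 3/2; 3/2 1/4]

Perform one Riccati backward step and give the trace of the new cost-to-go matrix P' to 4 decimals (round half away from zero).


BᵀP = [-5.0000 -0.5000]
S = R + BᵀPB = [2] + [2.0000] = [4.0000]
BᵀPA = [-9.5000 -0.2500]
K = S⁻¹·BᵀPA = [-2.3750 -0.0625]
A−BK = [0.8125 -0.0313; 1.3750 0.5625]
AᵀP(A−BK) = [23.6875 0.7813; 0.7813 0.0469]
P' = Q + AᵀP(A−BK) = [26.9375 0.2813; 0.2813 0.2969]
tr(P') = 27.2344

27.2344


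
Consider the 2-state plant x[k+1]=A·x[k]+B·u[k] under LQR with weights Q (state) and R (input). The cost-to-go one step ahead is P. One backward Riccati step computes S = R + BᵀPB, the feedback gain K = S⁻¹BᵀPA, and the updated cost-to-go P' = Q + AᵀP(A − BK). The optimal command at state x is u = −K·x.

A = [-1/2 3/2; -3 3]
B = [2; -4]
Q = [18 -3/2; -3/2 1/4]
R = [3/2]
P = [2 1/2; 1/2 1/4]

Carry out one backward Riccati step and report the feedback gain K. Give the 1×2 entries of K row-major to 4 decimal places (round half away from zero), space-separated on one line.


-0.1818 0.5455

BᵀP = [2.0000 0.0000]
S = R + BᵀPB = [3/2] + [4.0000] = [5.5000]
BᵀPA = [-1.0000 3.0000]
K = S⁻¹·BᵀPA = [-0.1818 0.5455]
A−BK = [-0.1364 0.4091; -3.7273 5.1818]
AᵀP(A−BK) = [4.0682 -6.2045; -6.2045 9.6136]
P' = Q + AᵀP(A−BK) = [22.0682 -7.7045; -7.7045 9.8636]
tr(P') = 31.9318


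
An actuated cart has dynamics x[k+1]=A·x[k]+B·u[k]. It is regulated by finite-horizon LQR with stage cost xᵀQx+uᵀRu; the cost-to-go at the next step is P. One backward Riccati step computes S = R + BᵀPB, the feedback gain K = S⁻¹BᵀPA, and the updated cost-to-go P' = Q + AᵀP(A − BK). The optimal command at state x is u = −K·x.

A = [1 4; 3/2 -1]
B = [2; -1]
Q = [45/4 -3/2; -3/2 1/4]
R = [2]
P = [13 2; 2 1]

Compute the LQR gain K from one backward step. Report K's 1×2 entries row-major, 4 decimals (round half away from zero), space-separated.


0.6064 1.9787

BᵀP = [24.0000 3.0000]
S = R + BᵀPB = [2] + [45.0000] = [47.0000]
BᵀPA = [28.5000 93.0000]
K = S⁻¹·BᵀPA = [0.6064 1.9787]
A−BK = [-0.2128 0.0426; 2.1064 0.9787]
AᵀP(A−BK) = [3.9681 4.1064; 4.1064 8.9787]
P' = Q + AᵀP(A−BK) = [15.2181 2.6064; 2.6064 9.2287]
tr(P') = 24.4468


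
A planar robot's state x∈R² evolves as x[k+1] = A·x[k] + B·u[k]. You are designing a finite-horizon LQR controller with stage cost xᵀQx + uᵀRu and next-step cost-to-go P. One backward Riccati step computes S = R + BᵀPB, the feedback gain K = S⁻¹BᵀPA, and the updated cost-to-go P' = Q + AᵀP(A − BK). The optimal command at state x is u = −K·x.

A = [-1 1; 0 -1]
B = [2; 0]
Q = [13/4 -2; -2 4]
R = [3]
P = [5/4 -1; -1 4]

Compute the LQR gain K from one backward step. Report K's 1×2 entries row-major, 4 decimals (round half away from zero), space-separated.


-0.3125 0.5625

BᵀP = [2.5000 -2.0000]
S = R + BᵀPB = [3] + [5.0000] = [8.0000]
BᵀPA = [-2.5000 4.5000]
K = S⁻¹·BᵀPA = [-0.3125 0.5625]
A−BK = [-0.3750 -0.1250; 0.0000 -1.0000]
AᵀP(A−BK) = [0.4688 -0.8438; -0.8438 4.7188]
P' = Q + AᵀP(A−BK) = [3.7188 -2.8438; -2.8438 8.7188]
tr(P') = 12.4375


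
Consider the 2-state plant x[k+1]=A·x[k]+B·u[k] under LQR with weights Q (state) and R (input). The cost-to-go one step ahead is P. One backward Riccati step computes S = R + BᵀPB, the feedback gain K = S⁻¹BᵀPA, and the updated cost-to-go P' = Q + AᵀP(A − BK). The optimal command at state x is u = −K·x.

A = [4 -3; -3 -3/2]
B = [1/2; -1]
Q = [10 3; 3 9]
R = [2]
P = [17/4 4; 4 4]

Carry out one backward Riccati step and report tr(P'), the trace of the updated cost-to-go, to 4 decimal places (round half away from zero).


BᵀP = [-1.8750 -2.0000]
S = R + BᵀPB = [2] + [1.0625] = [3.0625]
BᵀPA = [-1.5000 8.6250]
K = S⁻¹·BᵀPA = [-0.4898 2.8163]
A−BK = [4.2449 -4.4082; -3.4898 1.3163]
AᵀP(A−BK) = [7.2653 -16.7755; -16.7755 58.9592]
P' = Q + AᵀP(A−BK) = [17.2653 -13.7755; -13.7755 67.9592]
tr(P') = 85.2245

85.2245


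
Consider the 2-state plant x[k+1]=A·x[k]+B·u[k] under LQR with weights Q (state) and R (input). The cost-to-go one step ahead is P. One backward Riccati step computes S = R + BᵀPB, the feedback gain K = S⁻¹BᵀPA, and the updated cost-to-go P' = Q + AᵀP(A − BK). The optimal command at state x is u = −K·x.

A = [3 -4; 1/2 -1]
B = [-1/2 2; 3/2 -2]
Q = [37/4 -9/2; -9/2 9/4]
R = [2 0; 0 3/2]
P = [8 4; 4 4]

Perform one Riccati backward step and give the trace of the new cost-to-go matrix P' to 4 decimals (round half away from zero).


BᵀP = [2.0000 4.0000; 8.0000 0.0000]
S = R + BᵀPB = [2 0; 0 3/2] + [5.0000 -4.0000; -4.0000 16.0000] = [7.0000 -4.0000; -4.0000 17.5000]
BᵀPA = [8.0000 -12.0000; 24.0000 -32.0000]
K = S⁻¹·BᵀPA = [2.2160 -3.1737; 1.8779 -2.5540]
A−BK = [0.3521 -0.4789; 0.9319 -1.3474]
AᵀP(A−BK) = [22.2019 -31.3146; -31.3146 44.1878]
P' = Q + AᵀP(A−BK) = [31.4519 -35.8146; -35.8146 46.4378]
tr(P') = 77.8897

77.8897


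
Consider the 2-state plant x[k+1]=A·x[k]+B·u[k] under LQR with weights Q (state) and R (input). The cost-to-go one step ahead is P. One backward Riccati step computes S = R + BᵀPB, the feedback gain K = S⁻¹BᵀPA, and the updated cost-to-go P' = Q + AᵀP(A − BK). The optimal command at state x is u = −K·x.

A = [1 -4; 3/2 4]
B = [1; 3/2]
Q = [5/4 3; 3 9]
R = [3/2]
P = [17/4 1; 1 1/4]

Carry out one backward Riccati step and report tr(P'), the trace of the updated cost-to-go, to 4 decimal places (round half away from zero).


18.6225

BᵀP = [5.7500 1.3750]
S = R + BᵀPB = [3/2] + [7.8125] = [9.3125]
BᵀPA = [7.8125 -17.5000]
K = S⁻¹·BᵀPA = [0.8389 -1.8792]
A−BK = [0.1611 -2.1208; 0.2416 6.8188]
AᵀP(A−BK) = [1.2584 -2.8188; -2.8188 7.1141]
P' = Q + AᵀP(A−BK) = [2.5084 0.1812; 0.1812 16.1141]
tr(P') = 18.6225


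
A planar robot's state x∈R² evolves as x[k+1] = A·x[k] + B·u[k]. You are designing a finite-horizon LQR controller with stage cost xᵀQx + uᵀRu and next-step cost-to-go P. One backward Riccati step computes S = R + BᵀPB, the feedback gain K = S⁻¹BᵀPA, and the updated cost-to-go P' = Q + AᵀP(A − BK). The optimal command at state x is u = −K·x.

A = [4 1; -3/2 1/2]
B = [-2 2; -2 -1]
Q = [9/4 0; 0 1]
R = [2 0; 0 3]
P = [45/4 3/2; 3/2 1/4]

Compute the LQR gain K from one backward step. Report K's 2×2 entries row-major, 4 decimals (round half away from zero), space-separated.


BᵀP = [-25.5000 -3.5000; 21.0000 2.7500]
S = R + BᵀPB = [2 0; 0 3] + [58.0000 -47.5000; -47.5000 39.2500] = [60.0000 -47.5000; -47.5000 42.2500]
BᵀPA = [-96.7500 -27.2500; 79.8750 22.3750]
K = S⁻¹·BᵀPA = [-1.0534 -0.3175; 0.7063 0.1726]
A−BK = [0.4807 0.0197; -2.9004 0.0377]
AᵀP(A−BK) = [4.2357 1.0554; 1.0554 0.2980]
P' = Q + AᵀP(A−BK) = [6.4857 1.0554; 1.0554 1.2980]
tr(P') = 7.7836

-1.0534 -0.3175 0.7063 0.1726


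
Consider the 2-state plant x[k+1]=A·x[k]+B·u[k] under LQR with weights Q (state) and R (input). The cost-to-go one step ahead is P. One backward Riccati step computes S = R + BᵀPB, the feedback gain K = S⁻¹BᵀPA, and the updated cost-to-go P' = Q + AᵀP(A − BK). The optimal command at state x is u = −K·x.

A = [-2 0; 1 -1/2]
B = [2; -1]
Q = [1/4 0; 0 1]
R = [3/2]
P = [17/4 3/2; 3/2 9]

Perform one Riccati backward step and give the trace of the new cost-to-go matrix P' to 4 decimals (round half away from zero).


4.4767

BᵀP = [7.0000 -6.0000]
S = R + BᵀPB = [3/2] + [20.0000] = [21.5000]
BᵀPA = [-20.0000 3.0000]
K = S⁻¹·BᵀPA = [-0.9302 0.1395]
A−BK = [-0.1395 -0.2791; 0.0698 -0.3605]
AᵀP(A−BK) = [1.3953 -0.2093; -0.2093 1.8314]
P' = Q + AᵀP(A−BK) = [1.6453 -0.2093; -0.2093 2.8314]
tr(P') = 4.4767


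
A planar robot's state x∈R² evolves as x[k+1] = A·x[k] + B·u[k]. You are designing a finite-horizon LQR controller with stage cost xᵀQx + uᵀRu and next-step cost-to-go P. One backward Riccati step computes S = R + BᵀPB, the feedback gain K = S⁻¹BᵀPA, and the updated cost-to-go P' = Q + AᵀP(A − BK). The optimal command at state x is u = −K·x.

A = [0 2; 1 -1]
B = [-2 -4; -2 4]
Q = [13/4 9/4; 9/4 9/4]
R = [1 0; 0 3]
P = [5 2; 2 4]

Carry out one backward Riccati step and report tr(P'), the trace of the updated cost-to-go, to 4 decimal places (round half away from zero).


6.0749

BᵀP = [-14.0000 -12.0000; -12.0000 8.0000]
S = R + BᵀPB = [1 0; 0 3] + [52.0000 8.0000; 8.0000 80.0000] = [53.0000 8.0000; 8.0000 83.0000]
BᵀPA = [-12.0000 -16.0000; 8.0000 -32.0000]
K = S⁻¹·BᵀPA = [-0.2445 -0.2473; 0.1200 -0.3617]
A−BK = [-0.0092 0.0586; 0.0311 -0.0478]
AᵀP(A−BK) = [0.1061 -0.0738; -0.0738 0.4687]
P' = Q + AᵀP(A−BK) = [3.3561 2.1762; 2.1762 2.7187]
tr(P') = 6.0749


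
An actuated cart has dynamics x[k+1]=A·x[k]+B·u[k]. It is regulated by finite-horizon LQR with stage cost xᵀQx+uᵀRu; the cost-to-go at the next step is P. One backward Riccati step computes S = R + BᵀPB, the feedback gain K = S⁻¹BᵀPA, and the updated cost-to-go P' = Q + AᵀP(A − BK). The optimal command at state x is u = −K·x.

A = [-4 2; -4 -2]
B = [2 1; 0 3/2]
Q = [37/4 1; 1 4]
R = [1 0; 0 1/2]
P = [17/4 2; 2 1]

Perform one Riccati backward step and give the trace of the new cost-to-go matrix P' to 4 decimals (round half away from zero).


17.1974

BᵀP = [8.5000 4.0000; 7.2500 3.5000]
S = R + BᵀPB = [1 0; 0 1/2] + [17.0000 14.5000; 14.5000 12.5000] = [18.0000 14.5000; 14.5000 13.0000]
BᵀPA = [-50.0000 9.0000; -43.0000 7.5000]
K = S⁻¹·BᵀPA = [-1.1158 0.3474; -2.0632 0.1895]
A−BK = [0.2947 1.1158; -0.9053 -2.2842]
AᵀP(A−BK) = [3.4947 -0.4842; -0.4842 0.4526]
P' = Q + AᵀP(A−BK) = [12.7447 0.5158; 0.5158 4.4526]
tr(P') = 17.1974


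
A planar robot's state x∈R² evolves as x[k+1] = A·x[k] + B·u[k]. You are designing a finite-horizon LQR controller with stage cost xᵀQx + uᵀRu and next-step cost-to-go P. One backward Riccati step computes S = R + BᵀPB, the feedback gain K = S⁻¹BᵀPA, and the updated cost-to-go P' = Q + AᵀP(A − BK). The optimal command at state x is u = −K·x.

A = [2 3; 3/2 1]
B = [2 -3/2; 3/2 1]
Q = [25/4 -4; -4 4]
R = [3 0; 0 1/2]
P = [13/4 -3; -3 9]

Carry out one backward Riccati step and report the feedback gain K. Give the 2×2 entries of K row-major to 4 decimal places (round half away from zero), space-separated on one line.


BᵀP = [2.0000 7.5000; -7.8750 13.5000]
S = R + BᵀPB = [3 0; 0 1/2] + [15.2500 4.5000; 4.5000 25.3125] = [18.2500 4.5000; 4.5000 25.8125]
BᵀPA = [15.2500 13.5000; 4.5000 -10.1250]
K = S⁻¹·BᵀPA = [0.8282 0.8740; 0.0299 -0.5446]
A−BK = [0.3885 0.4350; 0.2277 0.2336]
AᵀP(A−BK) = [2.4847 2.6220; 2.6220 2.9365]
P' = Q + AᵀP(A−BK) = [8.7347 -1.3780; -1.3780 6.9365]
tr(P') = 15.6712

0.8282 0.8740 0.0299 -0.5446


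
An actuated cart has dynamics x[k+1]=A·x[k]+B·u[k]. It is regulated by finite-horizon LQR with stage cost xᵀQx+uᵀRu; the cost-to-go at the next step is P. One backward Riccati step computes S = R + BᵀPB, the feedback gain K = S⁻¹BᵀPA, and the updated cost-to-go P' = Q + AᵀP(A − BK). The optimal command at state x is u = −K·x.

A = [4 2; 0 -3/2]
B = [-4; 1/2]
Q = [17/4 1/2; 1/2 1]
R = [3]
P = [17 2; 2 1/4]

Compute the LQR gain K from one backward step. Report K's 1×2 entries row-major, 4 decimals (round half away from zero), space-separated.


BᵀP = [-67.0000 -7.8750]
S = R + BᵀPB = [3] + [264.0625] = [267.0625]
BᵀPA = [-268.0000 -122.1875]
K = S⁻¹·BᵀPA = [-1.0035 -0.4575]
A−BK = [-0.0140 0.1699; 0.5018 -1.2712]
AᵀP(A−BK) = [3.0592 1.3836; 1.3836 0.6588]
P' = Q + AᵀP(A−BK) = [7.3092 1.8836; 1.8836 1.6588]
tr(P') = 8.9680

-1.0035 -0.4575


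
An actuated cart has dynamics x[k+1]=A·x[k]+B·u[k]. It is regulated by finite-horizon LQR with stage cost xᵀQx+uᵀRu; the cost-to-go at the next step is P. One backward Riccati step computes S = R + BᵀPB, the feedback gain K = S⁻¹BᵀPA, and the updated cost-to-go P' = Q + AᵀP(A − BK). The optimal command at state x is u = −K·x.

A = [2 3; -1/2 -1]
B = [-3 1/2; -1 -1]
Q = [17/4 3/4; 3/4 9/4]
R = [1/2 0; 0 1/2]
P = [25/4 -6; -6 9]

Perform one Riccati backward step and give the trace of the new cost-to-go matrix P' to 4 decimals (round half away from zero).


8.7784

BᵀP = [-12.7500 9.0000; 9.1250 -12.0000]
S = R + BᵀPB = [1/2 0; 0 1/2] + [29.2500 -15.3750; -15.3750 16.5625] = [29.7500 -15.3750; -15.3750 17.0625]
BᵀPA = [-30.0000 -47.2500; 24.2500 39.3750]
K = S⁻¹·BᵀPA = [-0.5126 -0.7404; 0.9593 1.6405]
A−BK = [-0.0175 -0.0415; -0.0533 -0.0999]
AᵀP(A−BK) = [0.6078 1.0054; 1.0054 1.6706]
P' = Q + AᵀP(A−BK) = [4.8578 1.7554; 1.7554 3.9206]
tr(P') = 8.7784


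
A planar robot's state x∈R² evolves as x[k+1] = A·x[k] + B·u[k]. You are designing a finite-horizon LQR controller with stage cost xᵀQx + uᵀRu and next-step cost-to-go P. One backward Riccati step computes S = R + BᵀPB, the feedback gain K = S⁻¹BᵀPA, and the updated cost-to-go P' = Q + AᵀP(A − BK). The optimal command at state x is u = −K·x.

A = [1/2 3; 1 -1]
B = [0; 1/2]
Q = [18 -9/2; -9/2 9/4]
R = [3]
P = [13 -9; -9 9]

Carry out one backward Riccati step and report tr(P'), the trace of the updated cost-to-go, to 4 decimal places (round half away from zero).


140.8214

BᵀP = [-4.5000 4.5000]
S = R + BᵀPB = [3] + [2.2500] = [5.2500]
BᵀPA = [2.2500 -18.0000]
K = S⁻¹·BᵀPA = [0.4286 -3.4286]
A−BK = [0.5000 3.0000; 0.7857 0.7143]
AᵀP(A−BK) = [2.2857 -4.2857; -4.2857 118.2857]
P' = Q + AᵀP(A−BK) = [20.2857 -8.7857; -8.7857 120.5357]
tr(P') = 140.8214


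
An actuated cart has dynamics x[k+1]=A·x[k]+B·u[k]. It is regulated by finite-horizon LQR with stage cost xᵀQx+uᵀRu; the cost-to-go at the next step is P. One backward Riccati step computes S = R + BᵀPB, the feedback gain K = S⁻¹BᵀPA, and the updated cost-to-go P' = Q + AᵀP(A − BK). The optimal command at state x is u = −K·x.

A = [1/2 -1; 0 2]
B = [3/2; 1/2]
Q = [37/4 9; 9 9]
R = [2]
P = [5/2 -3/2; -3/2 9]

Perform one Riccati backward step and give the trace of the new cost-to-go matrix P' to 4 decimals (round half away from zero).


62.7848

BᵀP = [3.0000 2.2500]
S = R + BᵀPB = [2] + [5.6250] = [7.6250]
BᵀPA = [1.5000 1.5000]
K = S⁻¹·BᵀPA = [0.1967 0.1967]
A−BK = [0.2049 -1.2951; -0.0984 1.9016]
AᵀP(A−BK) = [0.3299 -3.0451; -3.0451 44.2049]
P' = Q + AᵀP(A−BK) = [9.5799 5.9549; 5.9549 53.2049]
tr(P') = 62.7848


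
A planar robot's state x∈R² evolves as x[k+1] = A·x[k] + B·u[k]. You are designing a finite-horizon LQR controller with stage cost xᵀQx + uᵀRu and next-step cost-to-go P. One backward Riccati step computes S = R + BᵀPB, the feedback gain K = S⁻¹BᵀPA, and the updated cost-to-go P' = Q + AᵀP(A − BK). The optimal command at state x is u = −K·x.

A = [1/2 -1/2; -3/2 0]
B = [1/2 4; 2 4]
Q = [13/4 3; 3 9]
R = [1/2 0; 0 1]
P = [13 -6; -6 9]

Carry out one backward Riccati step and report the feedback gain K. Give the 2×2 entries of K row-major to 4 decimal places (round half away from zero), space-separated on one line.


BᵀP = [-5.5000 15.0000; 28.0000 12.0000]
S = R + BᵀPB = [1/2 0; 0 1] + [27.2500 38.0000; 38.0000 160.0000] = [27.7500 38.0000; 38.0000 161.0000]
BᵀPA = [-25.2500 2.7500; -4.0000 -14.0000]
K = S⁻¹·BᵀPA = [-1.2942 0.3224; 0.2806 -0.1630]
A−BK = [0.0246 -0.0090; -0.0341 0.0074]
AᵀP(A−BK) = [0.9446 -0.2625; -0.2625 0.0809]
P' = Q + AᵀP(A−BK) = [4.1946 2.7375; 2.7375 9.0809]
tr(P') = 13.2755

-1.2942 0.3224 0.2806 -0.1630


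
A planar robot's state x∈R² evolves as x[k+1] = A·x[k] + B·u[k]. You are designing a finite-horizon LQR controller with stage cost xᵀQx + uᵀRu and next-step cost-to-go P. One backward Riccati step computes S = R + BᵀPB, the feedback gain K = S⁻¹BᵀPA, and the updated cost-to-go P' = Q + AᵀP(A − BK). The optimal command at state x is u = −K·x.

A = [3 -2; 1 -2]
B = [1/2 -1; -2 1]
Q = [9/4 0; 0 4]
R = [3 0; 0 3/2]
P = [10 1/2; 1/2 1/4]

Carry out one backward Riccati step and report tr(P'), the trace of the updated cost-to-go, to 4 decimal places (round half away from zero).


BᵀP = [4.0000 -0.2500; -9.5000 -0.2500]
S = R + BᵀPB = [3 0; 0 3/2] + [2.5000 -4.2500; -4.2500 9.2500] = [5.5000 -4.2500; -4.2500 10.7500]
BᵀPA = [11.7500 -7.5000; -28.7500 19.5000]
K = S⁻¹·BᵀPA = [0.1005 0.0548; -2.6347 1.8356]
A−BK = [0.3151 -0.1918; 3.8356 -3.7260]
AᵀP(A−BK) = [16.3219 -12.3699; -12.3699 9.6164]
P' = Q + AᵀP(A−BK) = [18.5719 -12.3699; -12.3699 13.6164]
tr(P') = 32.1884

32.1884


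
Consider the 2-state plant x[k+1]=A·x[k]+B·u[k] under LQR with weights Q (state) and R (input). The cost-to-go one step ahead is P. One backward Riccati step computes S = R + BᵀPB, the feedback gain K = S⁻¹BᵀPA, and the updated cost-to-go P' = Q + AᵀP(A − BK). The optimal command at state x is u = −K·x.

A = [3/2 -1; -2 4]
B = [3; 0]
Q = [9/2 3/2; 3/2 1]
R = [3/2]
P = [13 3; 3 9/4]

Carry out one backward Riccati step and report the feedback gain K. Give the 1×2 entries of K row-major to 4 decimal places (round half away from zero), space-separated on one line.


BᵀP = [39.0000 9.0000]
S = R + BᵀPB = [3/2] + [117.0000] = [118.5000]
BᵀPA = [40.5000 -3.0000]
K = S⁻¹·BᵀPA = [0.3418 -0.0253]
A−BK = [0.4747 -0.9241; -2.0000 4.0000]
AᵀP(A−BK) = [6.4082 -12.4747; -12.4747 24.9241]
P' = Q + AᵀP(A−BK) = [10.9082 -10.9747; -10.9747 25.9241]
tr(P') = 36.8323

0.3418 -0.0253


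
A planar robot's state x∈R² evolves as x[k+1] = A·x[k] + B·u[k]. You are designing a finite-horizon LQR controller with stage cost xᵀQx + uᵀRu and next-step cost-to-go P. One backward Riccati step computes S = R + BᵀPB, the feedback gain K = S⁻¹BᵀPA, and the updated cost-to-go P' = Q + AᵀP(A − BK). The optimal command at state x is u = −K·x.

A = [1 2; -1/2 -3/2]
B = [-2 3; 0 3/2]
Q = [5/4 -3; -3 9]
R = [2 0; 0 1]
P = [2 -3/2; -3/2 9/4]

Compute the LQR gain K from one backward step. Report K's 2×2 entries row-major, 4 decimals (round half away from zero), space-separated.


-0.5215 -1.2785 0.0380 -0.0380

BᵀP = [-4.0000 3.0000; 3.7500 -1.1250]
S = R + BᵀPB = [2 0; 0 1] + [8.0000 -7.5000; -7.5000 9.5625] = [10.0000 -7.5000; -7.5000 10.5625]
BᵀPA = [-5.5000 -12.5000; 4.3125 9.1875]
K = S⁻¹·BᵀPA = [-0.5215 -1.2785; 0.0380 -0.0380]
A−BK = [-0.1570 -0.4430; -0.5570 -1.4430]
AᵀP(A−BK) = [1.0304 2.5696; 2.5696 6.4304]
P' = Q + AᵀP(A−BK) = [2.2804 -0.4304; -0.4304 15.4304]
tr(P') = 17.7108


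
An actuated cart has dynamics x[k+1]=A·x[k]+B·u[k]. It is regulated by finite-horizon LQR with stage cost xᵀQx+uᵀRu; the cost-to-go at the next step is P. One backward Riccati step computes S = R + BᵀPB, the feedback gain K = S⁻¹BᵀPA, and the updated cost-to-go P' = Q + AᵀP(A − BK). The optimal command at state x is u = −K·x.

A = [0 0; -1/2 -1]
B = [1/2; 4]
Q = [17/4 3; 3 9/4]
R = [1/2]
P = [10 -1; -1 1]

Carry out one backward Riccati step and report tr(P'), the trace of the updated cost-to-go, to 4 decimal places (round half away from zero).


6.7292

BᵀP = [1.0000 3.5000]
S = R + BᵀPB = [1/2] + [14.5000] = [15.0000]
BᵀPA = [-1.7500 -3.5000]
K = S⁻¹·BᵀPA = [-0.1167 -0.2333]
A−BK = [0.0583 0.1167; -0.0333 -0.0667]
AᵀP(A−BK) = [0.0458 0.0917; 0.0917 0.1833]
P' = Q + AᵀP(A−BK) = [4.2958 3.0917; 3.0917 2.4333]
tr(P') = 6.7292


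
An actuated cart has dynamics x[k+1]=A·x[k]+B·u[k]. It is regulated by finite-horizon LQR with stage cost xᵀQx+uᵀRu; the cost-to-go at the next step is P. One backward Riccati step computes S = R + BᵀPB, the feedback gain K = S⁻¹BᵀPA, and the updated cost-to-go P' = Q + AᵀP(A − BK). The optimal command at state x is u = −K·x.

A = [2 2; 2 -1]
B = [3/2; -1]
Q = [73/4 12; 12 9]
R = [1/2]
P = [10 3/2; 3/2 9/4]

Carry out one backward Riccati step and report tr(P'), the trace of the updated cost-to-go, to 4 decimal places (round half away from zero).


54.2349

BᵀP = [13.5000 0.0000]
S = R + BᵀPB = [1/2] + [20.2500] = [20.7500]
BᵀPA = [27.0000 27.0000]
K = S⁻¹·BᵀPA = [1.3012 1.3012]
A−BK = [0.0482 0.0482; 3.3012 0.3012]
AᵀP(A−BK) = [25.8675 3.3675; 3.3675 1.1175]
P' = Q + AᵀP(A−BK) = [44.1175 15.3675; 15.3675 10.1175]
tr(P') = 54.2349


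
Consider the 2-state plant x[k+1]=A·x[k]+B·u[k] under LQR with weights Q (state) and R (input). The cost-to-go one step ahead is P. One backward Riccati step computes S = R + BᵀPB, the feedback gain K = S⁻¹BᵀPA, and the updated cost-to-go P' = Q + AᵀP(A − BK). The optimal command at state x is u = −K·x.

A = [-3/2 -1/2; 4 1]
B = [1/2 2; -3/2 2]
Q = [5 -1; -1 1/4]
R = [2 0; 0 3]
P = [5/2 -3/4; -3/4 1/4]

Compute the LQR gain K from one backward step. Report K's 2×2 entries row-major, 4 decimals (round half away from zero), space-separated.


BᵀP = [2.3750 -0.7500; 3.5000 -1.0000]
S = R + BᵀPB = [2 0; 0 3] + [2.3125 3.2500; 3.2500 5.0000] = [4.3125 3.2500; 3.2500 8.0000]
BᵀPA = [-6.5625 -1.9375; -9.2500 -2.7500]
K = S⁻¹·BᵀPA = [-0.9373 -0.2742; -0.7755 -0.2324]
A−BK = [0.5196 0.1018; 4.1449 1.0535]
AᵀP(A−BK) = [5.3008 1.5514; 1.5514 0.4548]
P' = Q + AᵀP(A−BK) = [10.3008 0.5514; 0.5514 0.7048]
tr(P') = 11.0055

-0.9373 -0.2742 -0.7755 -0.2324


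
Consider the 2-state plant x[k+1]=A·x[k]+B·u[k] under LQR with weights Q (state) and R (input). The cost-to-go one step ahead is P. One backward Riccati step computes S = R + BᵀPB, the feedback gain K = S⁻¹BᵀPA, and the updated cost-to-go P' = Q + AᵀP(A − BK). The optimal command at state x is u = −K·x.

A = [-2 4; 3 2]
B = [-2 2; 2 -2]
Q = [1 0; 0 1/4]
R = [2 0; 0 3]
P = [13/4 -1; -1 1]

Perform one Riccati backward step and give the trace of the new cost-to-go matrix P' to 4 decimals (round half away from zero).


17.3492

BᵀP = [-8.5000 4.0000; 8.5000 -4.0000]
S = R + BᵀPB = [2 0; 0 3] + [25.0000 -25.0000; -25.0000 25.0000] = [27.0000 -25.0000; -25.0000 28.0000]
BᵀPA = [29.0000 -26.0000; -29.0000 26.0000]
K = S⁻¹·BᵀPA = [0.6641 -0.5954; -0.4427 0.3969]
A−BK = [0.2137 2.0153; 0.7863 3.9847]
AᵀP(A−BK) = [1.9008 0.7786; 0.7786 14.1985]
P' = Q + AᵀP(A−BK) = [2.9008 0.7786; 0.7786 14.4485]
tr(P') = 17.3492


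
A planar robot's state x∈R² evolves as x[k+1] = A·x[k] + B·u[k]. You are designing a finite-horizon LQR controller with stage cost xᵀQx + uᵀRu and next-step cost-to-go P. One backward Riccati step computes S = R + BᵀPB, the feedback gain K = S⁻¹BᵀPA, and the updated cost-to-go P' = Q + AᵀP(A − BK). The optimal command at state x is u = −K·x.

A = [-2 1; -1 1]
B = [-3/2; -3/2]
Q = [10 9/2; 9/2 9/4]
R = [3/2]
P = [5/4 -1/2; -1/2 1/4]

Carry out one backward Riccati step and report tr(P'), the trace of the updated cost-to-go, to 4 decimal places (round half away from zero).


14.4464

BᵀP = [-1.1250 0.3750]
S = R + BᵀPB = [3/2] + [1.1250] = [2.6250]
BᵀPA = [1.8750 -0.7500]
K = S⁻¹·BᵀPA = [0.7143 -0.2857]
A−BK = [-0.9286 0.5714; 0.0714 0.5714]
AᵀP(A−BK) = [1.9107 -0.7143; -0.7143 0.2857]
P' = Q + AᵀP(A−BK) = [11.9107 3.7857; 3.7857 2.5357]
tr(P') = 14.4464


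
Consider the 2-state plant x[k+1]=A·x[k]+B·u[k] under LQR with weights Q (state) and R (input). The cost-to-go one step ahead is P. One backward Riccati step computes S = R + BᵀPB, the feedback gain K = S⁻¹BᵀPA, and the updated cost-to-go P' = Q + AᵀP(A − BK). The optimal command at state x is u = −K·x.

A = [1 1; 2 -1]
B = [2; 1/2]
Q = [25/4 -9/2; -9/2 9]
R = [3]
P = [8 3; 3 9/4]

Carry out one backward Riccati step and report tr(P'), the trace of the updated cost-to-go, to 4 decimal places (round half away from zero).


21.6560

BᵀP = [17.5000 7.1250]
S = R + BᵀPB = [3] + [38.5625] = [41.5625]
BᵀPA = [31.7500 10.3750]
K = S⁻¹·BᵀPA = [0.7639 0.2496]
A−BK = [-0.5278 0.5008; 1.6180 -1.1248]
AᵀP(A−BK) = [4.7459 -1.4256; -1.4256 1.6602]
P' = Q + AᵀP(A−BK) = [10.9959 -5.9256; -5.9256 10.6602]
tr(P') = 21.6560


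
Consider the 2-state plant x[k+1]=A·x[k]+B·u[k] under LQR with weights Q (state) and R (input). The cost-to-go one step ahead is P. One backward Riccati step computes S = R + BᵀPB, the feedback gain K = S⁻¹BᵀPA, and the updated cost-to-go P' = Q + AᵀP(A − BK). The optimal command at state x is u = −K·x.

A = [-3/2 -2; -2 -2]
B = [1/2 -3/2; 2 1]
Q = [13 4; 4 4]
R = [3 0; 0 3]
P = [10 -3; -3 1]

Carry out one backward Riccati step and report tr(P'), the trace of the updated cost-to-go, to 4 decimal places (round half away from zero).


BᵀP = [-1.0000 0.5000; -18.0000 5.5000]
S = R + BᵀPB = [3 0; 0 3] + [0.5000 2.0000; 2.0000 32.5000] = [3.5000 2.0000; 2.0000 35.5000]
BᵀPA = [0.5000 1.0000; 16.0000 25.0000]
K = S⁻¹·BᵀPA = [-0.1185 -0.1206; 0.4574 0.7110]
A−BK = [-0.7547 -0.8732; -2.2204 -2.4699]
AᵀP(A−BK) = [1.2412 1.6840; 1.6840 2.3451]
P' = Q + AᵀP(A−BK) = [14.2412 5.6840; 5.6840 6.3451]
tr(P') = 20.5863

20.5863


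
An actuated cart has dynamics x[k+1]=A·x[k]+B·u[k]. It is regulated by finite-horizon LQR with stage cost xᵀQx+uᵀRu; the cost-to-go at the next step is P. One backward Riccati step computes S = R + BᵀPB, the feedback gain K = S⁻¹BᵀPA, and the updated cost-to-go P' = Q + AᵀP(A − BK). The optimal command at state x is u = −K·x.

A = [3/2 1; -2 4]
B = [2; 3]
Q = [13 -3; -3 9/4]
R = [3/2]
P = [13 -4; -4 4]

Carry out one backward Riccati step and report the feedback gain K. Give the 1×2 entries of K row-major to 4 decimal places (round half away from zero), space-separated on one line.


BᵀP = [14.0000 4.0000]
S = R + BᵀPB = [3/2] + [40.0000] = [41.5000]
BᵀPA = [13.0000 30.0000]
K = S⁻¹·BᵀPA = [0.3133 0.7229]
A−BK = [0.8735 -0.4458; -2.9398 1.8313]
AᵀP(A−BK) = [65.1777 -37.8976; -37.8976 23.3133]
P' = Q + AᵀP(A−BK) = [78.1777 -40.8976; -40.8976 25.5633]
tr(P') = 103.7410

0.3133 0.7229


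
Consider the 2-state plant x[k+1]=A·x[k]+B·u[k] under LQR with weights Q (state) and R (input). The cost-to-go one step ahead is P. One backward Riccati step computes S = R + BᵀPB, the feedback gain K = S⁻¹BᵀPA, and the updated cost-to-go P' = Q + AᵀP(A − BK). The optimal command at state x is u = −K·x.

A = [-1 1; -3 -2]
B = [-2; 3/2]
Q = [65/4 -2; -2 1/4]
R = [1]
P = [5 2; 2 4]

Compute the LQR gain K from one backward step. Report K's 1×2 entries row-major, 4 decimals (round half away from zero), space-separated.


0.0556 -0.6111

BᵀP = [-7.0000 2.0000]
S = R + BᵀPB = [1] + [17.0000] = [18.0000]
BᵀPA = [1.0000 -11.0000]
K = S⁻¹·BᵀPA = [0.0556 -0.6111]
A−BK = [-0.8889 -0.2222; -3.0833 -1.0833]
AᵀP(A−BK) = [52.9444 17.6111; 17.6111 6.2778]
P' = Q + AᵀP(A−BK) = [69.1944 15.6111; 15.6111 6.5278]
tr(P') = 75.7222
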